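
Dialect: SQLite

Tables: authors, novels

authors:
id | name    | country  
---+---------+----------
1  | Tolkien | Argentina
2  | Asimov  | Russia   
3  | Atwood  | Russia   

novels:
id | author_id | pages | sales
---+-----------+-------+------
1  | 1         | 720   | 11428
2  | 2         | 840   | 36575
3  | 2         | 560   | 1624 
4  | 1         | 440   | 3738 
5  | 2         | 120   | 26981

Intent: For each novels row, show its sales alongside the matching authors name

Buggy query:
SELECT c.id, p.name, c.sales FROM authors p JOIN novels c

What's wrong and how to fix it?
Bug: Missing join condition: each novels row is matched to all authors rows instead of just its own

Fix: Specify the join condition linking the foreign key to the parent id

Corrected query:
SELECT c.id, p.name, c.sales FROM authors p JOIN novels c ON c.author_id = p.id

Result:
id | name    | sales
---+---------+------
1  | Tolkien | 11428
2  | Asimov  | 36575
3  | Asimov  | 1624 
4  | Tolkien | 3738 
5  | Asimov  | 26981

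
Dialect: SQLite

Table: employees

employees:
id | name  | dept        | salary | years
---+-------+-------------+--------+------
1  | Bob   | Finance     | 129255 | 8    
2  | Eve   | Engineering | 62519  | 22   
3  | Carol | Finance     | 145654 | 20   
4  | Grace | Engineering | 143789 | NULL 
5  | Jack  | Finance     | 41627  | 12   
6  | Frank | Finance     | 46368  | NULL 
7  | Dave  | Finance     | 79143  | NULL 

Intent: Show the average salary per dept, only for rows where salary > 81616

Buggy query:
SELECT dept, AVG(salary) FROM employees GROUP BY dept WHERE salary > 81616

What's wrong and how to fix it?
Bug: Row-level WHERE must come before GROUP BY in the clause order

Fix: Move the WHERE clause before GROUP BY

Corrected query:
SELECT dept, AVG(salary) FROM employees WHERE salary > 81616 GROUP BY dept

Result:
dept        | AVG(salary)
------------+------------
Engineering | 143789     
Finance     | 137454.5   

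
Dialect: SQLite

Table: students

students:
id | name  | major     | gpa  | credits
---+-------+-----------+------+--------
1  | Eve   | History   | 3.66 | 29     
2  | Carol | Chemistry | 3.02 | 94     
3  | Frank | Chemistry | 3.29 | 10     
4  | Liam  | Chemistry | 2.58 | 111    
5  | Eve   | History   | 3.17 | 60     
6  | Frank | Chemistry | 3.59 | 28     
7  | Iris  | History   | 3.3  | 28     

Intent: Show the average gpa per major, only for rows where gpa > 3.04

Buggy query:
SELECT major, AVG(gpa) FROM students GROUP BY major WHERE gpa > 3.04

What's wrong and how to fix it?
Bug: WHERE cannot follow GROUP BY

Fix: Place WHERE between FROM and GROUP BY

Corrected query:
SELECT major, AVG(gpa) FROM students WHERE gpa > 3.04 GROUP BY major

Result:
major     | AVG(gpa)
----------+---------
Chemistry | 3.44    
History   | 3.376667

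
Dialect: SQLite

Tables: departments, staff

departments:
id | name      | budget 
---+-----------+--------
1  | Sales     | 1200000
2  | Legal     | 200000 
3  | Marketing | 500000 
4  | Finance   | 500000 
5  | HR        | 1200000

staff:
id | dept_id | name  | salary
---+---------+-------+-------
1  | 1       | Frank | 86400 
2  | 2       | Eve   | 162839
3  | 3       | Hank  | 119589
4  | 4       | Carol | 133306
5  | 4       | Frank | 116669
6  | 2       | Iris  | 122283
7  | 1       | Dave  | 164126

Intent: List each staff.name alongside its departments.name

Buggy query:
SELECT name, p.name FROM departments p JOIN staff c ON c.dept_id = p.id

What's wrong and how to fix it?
Bug: Both tables have a 'name' column; the unqualified reference is ambiguous

Fix: Prefix ambiguous columns with the table alias

Corrected query:
SELECT c.name, p.name FROM departments p JOIN staff c ON c.dept_id = p.id

Result:
name  | name     
------+----------
Frank | Sales    
Eve   | Legal    
Hank  | Marketing
Carol | Finance  
Frank | Finance  
Iris  | Legal    
Dave  | Sales    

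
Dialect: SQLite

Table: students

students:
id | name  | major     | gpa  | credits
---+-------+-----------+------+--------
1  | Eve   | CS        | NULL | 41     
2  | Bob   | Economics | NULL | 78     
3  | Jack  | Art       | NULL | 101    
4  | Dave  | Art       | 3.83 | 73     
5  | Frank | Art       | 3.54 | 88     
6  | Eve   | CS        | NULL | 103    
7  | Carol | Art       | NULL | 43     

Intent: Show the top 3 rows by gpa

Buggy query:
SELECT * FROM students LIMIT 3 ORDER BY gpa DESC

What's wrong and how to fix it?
Bug: ORDER BY cannot follow LIMIT; LIMIT is the final clause

Fix: Sort with ORDER BY, then apply LIMIT

Corrected query:
SELECT * FROM students ORDER BY gpa DESC LIMIT 3

Result:
id | name  | major | gpa  | credits
---+-------+-------+------+--------
4  | Dave  | Art   | 3.83 | 73     
5  | Frank | Art   | 3.54 | 88     
1  | Eve   | CS    | NULL | 41     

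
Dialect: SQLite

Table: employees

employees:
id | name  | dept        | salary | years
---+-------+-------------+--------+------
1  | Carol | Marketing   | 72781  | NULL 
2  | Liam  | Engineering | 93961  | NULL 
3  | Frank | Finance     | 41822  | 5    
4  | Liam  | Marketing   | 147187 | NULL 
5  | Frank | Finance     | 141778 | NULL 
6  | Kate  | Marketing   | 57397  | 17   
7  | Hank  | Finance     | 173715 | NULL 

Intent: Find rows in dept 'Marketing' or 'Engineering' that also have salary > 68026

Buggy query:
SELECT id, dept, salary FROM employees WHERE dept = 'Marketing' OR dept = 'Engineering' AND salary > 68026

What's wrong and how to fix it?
Bug: AND binds tighter than OR, so this parses as dept = 'Marketing' OR (dept = 'Engineering' AND salary > 68026)

Fix: Group the OR with parentheses (or use IN), then AND the threshold

Corrected query:
SELECT id, dept, salary FROM employees WHERE (dept = 'Marketing' OR dept = 'Engineering') AND salary > 68026

Result:
id | dept        | salary
---+-------------+-------
1  | Marketing   | 72781 
2  | Engineering | 93961 
4  | Marketing   | 147187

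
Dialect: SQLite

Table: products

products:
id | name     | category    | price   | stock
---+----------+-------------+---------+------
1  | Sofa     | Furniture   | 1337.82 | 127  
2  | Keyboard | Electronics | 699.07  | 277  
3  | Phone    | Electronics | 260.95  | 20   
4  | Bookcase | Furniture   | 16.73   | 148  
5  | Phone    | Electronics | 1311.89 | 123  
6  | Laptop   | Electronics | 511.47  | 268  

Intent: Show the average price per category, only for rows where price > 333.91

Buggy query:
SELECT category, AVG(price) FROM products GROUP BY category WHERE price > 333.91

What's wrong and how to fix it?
Bug: Row-level WHERE must come before GROUP BY in the clause order

Fix: Place WHERE between FROM and GROUP BY

Corrected query:
SELECT category, AVG(price) FROM products WHERE price > 333.91 GROUP BY category

Result:
category    | AVG(price)
------------+-----------
Electronics | 840.81    
Furniture   | 1337.82   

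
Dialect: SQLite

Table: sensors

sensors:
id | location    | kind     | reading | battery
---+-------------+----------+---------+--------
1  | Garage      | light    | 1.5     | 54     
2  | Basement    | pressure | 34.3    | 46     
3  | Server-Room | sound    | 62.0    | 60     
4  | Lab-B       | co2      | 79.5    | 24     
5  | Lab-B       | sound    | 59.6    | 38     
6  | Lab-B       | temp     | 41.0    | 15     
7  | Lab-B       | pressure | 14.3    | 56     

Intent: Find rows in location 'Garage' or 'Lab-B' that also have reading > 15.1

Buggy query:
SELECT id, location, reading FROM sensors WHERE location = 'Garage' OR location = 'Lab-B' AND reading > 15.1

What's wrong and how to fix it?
Bug: AND binds tighter than OR, so this parses as location = 'Garage' OR (location = 'Lab-B' AND reading > 15.1)

Fix: Add parentheses around the OR so the AND applies to both alternatives

Corrected query:
SELECT id, location, reading FROM sensors WHERE (location = 'Garage' OR location = 'Lab-B') AND reading > 15.1

Result:
id | location | reading
---+----------+--------
4  | Lab-B    | 79.5   
5  | Lab-B    | 59.6   
6  | Lab-B    | 41     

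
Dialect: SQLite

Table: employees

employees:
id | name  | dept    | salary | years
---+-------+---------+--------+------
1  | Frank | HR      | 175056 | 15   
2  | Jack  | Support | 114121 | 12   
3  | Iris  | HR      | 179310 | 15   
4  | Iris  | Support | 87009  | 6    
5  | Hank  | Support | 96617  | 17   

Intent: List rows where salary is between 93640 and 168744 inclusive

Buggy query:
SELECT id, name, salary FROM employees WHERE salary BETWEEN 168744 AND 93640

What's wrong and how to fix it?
Bug: BETWEEN expects the lower bound first; with 168744 AND 93640 the range is empty

Fix: Write BETWEEN 93640 AND 168744

Corrected query:
SELECT id, name, salary FROM employees WHERE salary BETWEEN 93640 AND 168744

Result:
id | name | salary
---+------+-------
2  | Jack | 114121
5  | Hank | 96617 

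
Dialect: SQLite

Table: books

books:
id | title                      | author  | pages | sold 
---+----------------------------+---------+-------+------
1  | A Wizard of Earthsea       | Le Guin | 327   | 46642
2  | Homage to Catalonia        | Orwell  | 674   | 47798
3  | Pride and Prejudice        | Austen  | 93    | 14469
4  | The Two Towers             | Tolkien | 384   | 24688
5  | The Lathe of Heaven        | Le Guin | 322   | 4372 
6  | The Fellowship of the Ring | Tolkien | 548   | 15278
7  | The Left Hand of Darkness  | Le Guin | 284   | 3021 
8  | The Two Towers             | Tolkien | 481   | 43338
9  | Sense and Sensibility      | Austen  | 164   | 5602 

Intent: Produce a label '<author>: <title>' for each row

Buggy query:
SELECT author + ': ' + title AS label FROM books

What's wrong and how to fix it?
Bug: '+' is numeric addition; on text columns SQLite converts them to 0 instead of concatenating

Fix: Use the || operator for string concatenation

Corrected query:
SELECT author || ': ' || title AS label FROM books

Result:
label                              
-----------------------------------
Le Guin: A Wizard of Earthsea      
Orwell: Homage to Catalonia        
Austen: Pride and Prejudice        
Tolkien: The Two Towers            
Le Guin: The Lathe of Heaven       
Tolkien: The Fellowship of the Ring
Le Guin: The Left Hand of Darkness 
Tolkien: The Two Towers            
Austen: Sense and Sensibility      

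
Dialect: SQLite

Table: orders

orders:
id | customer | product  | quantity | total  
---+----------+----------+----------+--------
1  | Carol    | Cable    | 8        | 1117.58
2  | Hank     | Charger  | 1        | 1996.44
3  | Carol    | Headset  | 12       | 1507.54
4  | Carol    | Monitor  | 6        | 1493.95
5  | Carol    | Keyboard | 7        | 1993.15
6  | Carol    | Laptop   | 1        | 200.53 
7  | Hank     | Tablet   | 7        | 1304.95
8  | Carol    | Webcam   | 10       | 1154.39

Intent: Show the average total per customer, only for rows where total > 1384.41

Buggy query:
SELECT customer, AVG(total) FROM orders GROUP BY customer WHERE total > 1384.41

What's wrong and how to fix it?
Bug: Row-level WHERE must come before GROUP BY in the clause order

Fix: Move the WHERE clause before GROUP BY

Corrected query:
SELECT customer, AVG(total) FROM orders WHERE total > 1384.41 GROUP BY customer

Result:
customer | AVG(total)
---------+-----------
Carol    | 1664.88   
Hank     | 1996.44   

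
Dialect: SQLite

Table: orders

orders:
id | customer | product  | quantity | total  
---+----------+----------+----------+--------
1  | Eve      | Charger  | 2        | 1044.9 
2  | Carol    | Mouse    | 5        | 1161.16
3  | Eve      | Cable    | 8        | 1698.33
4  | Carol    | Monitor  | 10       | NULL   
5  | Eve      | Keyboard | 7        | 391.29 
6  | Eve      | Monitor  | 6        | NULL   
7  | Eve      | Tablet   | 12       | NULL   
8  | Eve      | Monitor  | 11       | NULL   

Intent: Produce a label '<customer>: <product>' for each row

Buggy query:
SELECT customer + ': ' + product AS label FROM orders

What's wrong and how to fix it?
Bug: '+' is numeric addition; on text columns SQLite converts them to 0 instead of concatenating

Fix: Use the || operator for string concatenation

Corrected query:
SELECT customer || ': ' || product AS label FROM orders

Result:
label         
--------------
Eve: Charger  
Carol: Mouse  
Eve: Cable    
Carol: Monitor
Eve: Keyboard 
Eve: Monitor  
Eve: Tablet   
Eve: Monitor  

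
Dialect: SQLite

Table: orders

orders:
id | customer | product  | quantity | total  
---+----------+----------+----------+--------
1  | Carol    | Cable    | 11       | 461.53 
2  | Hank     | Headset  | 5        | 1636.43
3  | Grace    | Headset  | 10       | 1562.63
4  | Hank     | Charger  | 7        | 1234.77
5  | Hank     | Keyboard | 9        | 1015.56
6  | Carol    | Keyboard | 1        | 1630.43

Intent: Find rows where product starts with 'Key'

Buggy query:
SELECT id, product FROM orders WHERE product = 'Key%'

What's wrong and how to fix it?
Bug: Wildcards only work with LIKE; '=' treats '%' as a literal character

Fix: Use LIKE for wildcard pattern matching

Corrected query:
SELECT id, product FROM orders WHERE product LIKE 'Key%'

Result:
id | product 
---+---------
5  | Keyboard
6  | Keyboard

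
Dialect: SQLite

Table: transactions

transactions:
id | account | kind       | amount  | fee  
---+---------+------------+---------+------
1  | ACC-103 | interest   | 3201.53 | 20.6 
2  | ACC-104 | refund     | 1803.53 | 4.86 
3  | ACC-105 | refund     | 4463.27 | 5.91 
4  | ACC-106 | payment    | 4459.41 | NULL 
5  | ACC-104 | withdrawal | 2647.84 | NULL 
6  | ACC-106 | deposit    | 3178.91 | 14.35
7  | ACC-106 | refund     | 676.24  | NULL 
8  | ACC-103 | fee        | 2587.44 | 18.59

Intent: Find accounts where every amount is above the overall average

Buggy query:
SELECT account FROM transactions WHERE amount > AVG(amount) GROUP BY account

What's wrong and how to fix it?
Bug: AVG() is an aggregate; it can't sit directly in WHERE

Fix: Compute the overall average in a scalar subquery and compare each group's MIN against it in HAVING

Corrected query:
SELECT account FROM transactions GROUP BY account HAVING MIN(amount) > (SELECT AVG(amount) FROM transactions)

Result:
account
-------
ACC-105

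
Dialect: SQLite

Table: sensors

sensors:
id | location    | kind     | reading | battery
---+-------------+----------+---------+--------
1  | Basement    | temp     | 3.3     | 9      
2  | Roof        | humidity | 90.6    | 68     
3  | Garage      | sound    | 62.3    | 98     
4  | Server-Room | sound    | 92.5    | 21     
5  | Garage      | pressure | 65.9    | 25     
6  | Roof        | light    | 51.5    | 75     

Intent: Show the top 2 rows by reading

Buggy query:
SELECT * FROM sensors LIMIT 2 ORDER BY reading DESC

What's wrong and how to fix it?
Bug: ORDER BY cannot follow LIMIT; LIMIT is the final clause

Fix: Sort with ORDER BY, then apply LIMIT

Corrected query:
SELECT * FROM sensors ORDER BY reading DESC LIMIT 2

Result:
id | location    | kind     | reading | battery
---+-------------+----------+---------+--------
4  | Server-Room | sound    | 92.5    | 21     
2  | Roof        | humidity | 90.6    | 68     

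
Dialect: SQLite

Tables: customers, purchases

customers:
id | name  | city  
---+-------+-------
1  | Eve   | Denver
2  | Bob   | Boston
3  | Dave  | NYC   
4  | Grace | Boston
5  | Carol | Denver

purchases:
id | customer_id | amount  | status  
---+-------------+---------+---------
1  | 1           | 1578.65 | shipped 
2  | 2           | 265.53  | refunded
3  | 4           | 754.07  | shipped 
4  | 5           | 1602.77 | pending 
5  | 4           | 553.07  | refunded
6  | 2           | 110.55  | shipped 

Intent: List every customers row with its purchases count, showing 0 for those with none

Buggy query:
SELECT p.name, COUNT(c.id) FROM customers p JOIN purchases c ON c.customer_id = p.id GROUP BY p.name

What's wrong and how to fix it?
Bug: An inner join excludes parents with zero children

Fix: Use LEFT JOIN so parents without children still appear (COUNT(c.id) gives 0)

Corrected query:
SELECT p.name, COUNT(c.id) FROM customers p LEFT JOIN purchases c ON c.customer_id = p.id GROUP BY p.name

Result:
name  | COUNT(c.id)
------+------------
Bob   | 2          
Carol | 1          
Dave  | 0          
Eve   | 1          
Grace | 2          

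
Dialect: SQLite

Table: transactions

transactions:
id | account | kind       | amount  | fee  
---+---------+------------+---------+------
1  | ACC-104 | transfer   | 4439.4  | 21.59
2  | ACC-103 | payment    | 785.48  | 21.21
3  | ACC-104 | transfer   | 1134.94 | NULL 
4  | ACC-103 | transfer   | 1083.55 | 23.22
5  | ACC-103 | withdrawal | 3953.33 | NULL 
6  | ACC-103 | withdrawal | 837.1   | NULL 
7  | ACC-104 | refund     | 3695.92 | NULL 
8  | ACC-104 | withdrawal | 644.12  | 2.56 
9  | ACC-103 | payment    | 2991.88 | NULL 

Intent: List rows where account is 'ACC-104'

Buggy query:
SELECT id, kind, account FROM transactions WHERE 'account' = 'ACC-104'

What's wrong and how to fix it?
Bug: Single quotes denote string literals in SQL; the column name is being compared as a constant string

Fix: Reference the column as account without single quotes

Corrected query:
SELECT id, kind, account FROM transactions WHERE account = 'ACC-104'

Result:
id | kind       | account
---+------------+--------
1  | transfer   | ACC-104
3  | transfer   | ACC-104
7  | refund     | ACC-104
8  | withdrawal | ACC-104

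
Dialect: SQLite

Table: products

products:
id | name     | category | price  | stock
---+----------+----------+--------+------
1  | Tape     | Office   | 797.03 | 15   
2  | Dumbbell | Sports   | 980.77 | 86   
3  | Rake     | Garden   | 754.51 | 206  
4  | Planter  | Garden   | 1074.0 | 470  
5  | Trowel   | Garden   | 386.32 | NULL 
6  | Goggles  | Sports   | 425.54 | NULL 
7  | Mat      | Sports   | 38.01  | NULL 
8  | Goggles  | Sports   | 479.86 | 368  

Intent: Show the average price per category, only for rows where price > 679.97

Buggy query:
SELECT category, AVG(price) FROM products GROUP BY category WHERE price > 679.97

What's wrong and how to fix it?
Bug: WHERE cannot follow GROUP BY

Fix: Place WHERE between FROM and GROUP BY

Corrected query:
SELECT category, AVG(price) FROM products WHERE price > 679.97 GROUP BY category

Result:
category | AVG(price)
---------+-----------
Garden   | 914.255   
Office   | 797.03    
Sports   | 980.77    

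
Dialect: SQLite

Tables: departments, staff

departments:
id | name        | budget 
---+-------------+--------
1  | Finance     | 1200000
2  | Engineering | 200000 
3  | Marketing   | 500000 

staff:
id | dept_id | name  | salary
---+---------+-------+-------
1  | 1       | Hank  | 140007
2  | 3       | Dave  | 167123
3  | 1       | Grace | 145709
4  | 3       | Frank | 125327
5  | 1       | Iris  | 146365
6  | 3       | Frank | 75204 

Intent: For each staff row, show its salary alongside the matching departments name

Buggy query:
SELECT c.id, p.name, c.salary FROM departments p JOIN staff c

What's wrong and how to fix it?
Bug: JOIN with no ON clause produces a cartesian product; every staff row pairs with every departments row

Fix: Add ON c.dept_id = p.id to the JOIN

Corrected query:
SELECT c.id, p.name, c.salary FROM departments p JOIN staff c ON c.dept_id = p.id

Result:
id | name      | salary
---+-----------+-------
1  | Finance   | 140007
2  | Marketing | 167123
3  | Finance   | 145709
4  | Marketing | 125327
5  | Finance   | 146365
6  | Marketing | 75204 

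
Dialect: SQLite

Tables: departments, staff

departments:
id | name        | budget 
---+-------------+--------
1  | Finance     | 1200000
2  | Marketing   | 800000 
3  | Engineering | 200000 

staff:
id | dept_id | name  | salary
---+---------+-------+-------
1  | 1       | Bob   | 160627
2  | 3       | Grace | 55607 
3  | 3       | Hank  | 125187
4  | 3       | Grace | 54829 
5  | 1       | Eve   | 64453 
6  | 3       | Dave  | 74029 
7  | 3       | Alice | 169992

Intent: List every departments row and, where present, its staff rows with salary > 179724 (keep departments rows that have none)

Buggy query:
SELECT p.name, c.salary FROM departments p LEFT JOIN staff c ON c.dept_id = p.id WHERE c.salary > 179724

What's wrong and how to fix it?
Bug: Filtering c.salary in WHERE discards the NULL rows produced by LEFT JOIN, turning it into an inner join

Fix: Put 'c.salary > 179724' in the JOIN's ON clause instead of WHERE

Corrected query:
SELECT p.name, c.salary FROM departments p LEFT JOIN staff c ON c.dept_id = p.id AND c.salary > 179724

Result:
name        | salary
------------+-------
Finance     | NULL  
Marketing   | NULL  
Engineering | NULL  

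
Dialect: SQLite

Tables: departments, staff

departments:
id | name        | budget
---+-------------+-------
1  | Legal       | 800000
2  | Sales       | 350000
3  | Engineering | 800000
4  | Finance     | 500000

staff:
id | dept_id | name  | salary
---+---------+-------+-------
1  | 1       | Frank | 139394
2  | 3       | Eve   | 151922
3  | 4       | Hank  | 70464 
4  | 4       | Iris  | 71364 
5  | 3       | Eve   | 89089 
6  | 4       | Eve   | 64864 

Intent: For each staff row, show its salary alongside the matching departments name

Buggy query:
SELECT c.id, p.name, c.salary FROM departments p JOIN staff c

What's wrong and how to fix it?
Bug: Missing join condition: each staff row is matched to all departments rows instead of just its own

Fix: Add ON c.dept_id = p.id to the JOIN

Corrected query:
SELECT c.id, p.name, c.salary FROM departments p JOIN staff c ON c.dept_id = p.id

Result:
id | name        | salary
---+-------------+-------
1  | Legal       | 139394
2  | Engineering | 151922
3  | Finance     | 70464 
4  | Finance     | 71364 
5  | Engineering | 89089 
6  | Finance     | 64864 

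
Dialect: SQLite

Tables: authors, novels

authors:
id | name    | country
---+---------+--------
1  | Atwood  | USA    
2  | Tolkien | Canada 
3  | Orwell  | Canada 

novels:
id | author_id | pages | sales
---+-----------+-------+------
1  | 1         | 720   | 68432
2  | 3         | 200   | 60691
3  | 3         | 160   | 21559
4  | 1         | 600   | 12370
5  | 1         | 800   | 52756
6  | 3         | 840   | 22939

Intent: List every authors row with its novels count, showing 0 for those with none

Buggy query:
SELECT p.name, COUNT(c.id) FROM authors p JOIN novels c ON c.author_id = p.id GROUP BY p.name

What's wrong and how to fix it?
Bug: INNER JOIN drops authors rows that have no matching novels rows

Fix: Use LEFT JOIN so parents without children still appear (COUNT(c.id) gives 0)

Corrected query:
SELECT p.name, COUNT(c.id) FROM authors p LEFT JOIN novels c ON c.author_id = p.id GROUP BY p.name

Result:
name    | COUNT(c.id)
--------+------------
Atwood  | 3          
Orwell  | 3          
Tolkien | 0          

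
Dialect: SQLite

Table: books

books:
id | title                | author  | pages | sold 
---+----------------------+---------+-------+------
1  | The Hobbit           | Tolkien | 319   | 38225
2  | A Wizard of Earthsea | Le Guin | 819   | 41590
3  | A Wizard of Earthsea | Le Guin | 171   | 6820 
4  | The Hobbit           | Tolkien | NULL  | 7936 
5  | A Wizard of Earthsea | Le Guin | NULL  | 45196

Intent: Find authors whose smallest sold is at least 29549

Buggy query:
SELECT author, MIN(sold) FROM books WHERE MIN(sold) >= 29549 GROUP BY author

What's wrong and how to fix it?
Bug: Aggregates like MIN are computed per group after WHERE runs

Fix: Replace WHERE with HAVING after the GROUP BY

Corrected query:
SELECT author, MIN(sold) FROM books GROUP BY author HAVING MIN(sold) >= 29549

Result:
(no rows)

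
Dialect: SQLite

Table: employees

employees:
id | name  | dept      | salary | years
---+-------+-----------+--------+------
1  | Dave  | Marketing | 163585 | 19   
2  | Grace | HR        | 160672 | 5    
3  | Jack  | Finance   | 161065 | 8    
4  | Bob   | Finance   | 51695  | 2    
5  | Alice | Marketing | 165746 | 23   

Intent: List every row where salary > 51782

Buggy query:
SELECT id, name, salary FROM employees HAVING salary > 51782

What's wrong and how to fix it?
Bug: HAVING filters the output of aggregation, but this query has no GROUP BY and no aggregate functions, so SQLite rejects it (HAVING clause on a non-aggregate query); the condition here is per row

Fix: Replace HAVING with WHERE since the condition applies to individual rows

Corrected query:
SELECT id, name, salary FROM employees WHERE salary > 51782

Result:
id | name  | salary
---+-------+-------
1  | Dave  | 163585
2  | Grace | 160672
3  | Jack  | 161065
5  | Alice | 165746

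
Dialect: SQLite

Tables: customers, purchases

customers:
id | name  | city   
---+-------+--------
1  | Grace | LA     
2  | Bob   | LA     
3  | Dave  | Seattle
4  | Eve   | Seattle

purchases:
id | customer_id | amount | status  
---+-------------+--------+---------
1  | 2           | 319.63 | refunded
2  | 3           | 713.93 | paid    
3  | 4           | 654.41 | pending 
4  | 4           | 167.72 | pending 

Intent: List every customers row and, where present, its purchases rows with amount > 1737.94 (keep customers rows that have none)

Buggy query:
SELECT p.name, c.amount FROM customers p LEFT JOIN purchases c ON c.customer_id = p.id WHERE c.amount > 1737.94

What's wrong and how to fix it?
Bug: Filtering c.amount in WHERE discards the NULL rows produced by LEFT JOIN, turning it into an inner join

Fix: Move the right-table condition into the ON clause so unmatched parents are kept

Corrected query:
SELECT p.name, c.amount FROM customers p LEFT JOIN purchases c ON c.customer_id = p.id AND c.amount > 1737.94

Result:
name  | amount
------+-------
Grace | NULL  
Bob   | NULL  
Dave  | NULL  
Eve   | NULL  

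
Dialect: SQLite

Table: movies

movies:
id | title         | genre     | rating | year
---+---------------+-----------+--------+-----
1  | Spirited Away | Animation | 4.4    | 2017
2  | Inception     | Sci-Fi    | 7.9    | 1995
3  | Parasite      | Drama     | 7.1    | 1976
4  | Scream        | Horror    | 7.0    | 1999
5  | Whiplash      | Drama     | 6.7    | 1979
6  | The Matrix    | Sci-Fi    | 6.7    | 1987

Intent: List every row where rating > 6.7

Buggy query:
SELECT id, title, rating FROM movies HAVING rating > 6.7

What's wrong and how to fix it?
Bug: HAVING filters the output of aggregation, but this query has no GROUP BY and no aggregate functions, so SQLite rejects it (HAVING clause on a non-aggregate query); the condition here is per row

Fix: Use WHERE for row-level filtering

Corrected query:
SELECT id, title, rating FROM movies WHERE rating > 6.7

Result:
id | title     | rating
---+-----------+-------
2  | Inception | 7.9   
3  | Parasite  | 7.1   
4  | Scream    | 7     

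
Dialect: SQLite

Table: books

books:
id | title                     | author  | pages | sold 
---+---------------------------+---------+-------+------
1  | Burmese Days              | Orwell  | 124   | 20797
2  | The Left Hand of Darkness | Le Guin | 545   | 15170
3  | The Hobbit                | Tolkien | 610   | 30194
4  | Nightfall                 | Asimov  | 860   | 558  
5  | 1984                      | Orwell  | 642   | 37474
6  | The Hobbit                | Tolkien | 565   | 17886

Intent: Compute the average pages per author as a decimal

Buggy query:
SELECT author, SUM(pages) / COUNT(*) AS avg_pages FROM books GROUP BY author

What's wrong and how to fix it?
Bug: Both operands are integers, so '/' performs integer division and truncates

Fix: Cast one side to REAL so the division keeps the fractional part

Corrected query:
SELECT author, SUM(pages) * 1.0 / COUNT(*) AS avg_pages FROM books GROUP BY author

Result:
author  | avg_pages
--------+----------
Asimov  | 860      
Le Guin | 545      
Orwell  | 383      
Tolkien | 587.5    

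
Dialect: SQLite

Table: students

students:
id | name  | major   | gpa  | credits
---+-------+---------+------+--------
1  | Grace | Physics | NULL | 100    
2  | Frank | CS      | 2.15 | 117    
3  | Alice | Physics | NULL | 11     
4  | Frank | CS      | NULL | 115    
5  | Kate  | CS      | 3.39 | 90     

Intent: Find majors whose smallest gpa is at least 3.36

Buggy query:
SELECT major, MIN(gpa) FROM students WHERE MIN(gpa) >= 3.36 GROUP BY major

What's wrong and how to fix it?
Bug: MIN() in WHERE is a misuse of aggregate

Fix: Use HAVING for the per-group MIN condition

Corrected query:
SELECT major, MIN(gpa) FROM students GROUP BY major HAVING MIN(gpa) >= 3.36

Result:
(no rows)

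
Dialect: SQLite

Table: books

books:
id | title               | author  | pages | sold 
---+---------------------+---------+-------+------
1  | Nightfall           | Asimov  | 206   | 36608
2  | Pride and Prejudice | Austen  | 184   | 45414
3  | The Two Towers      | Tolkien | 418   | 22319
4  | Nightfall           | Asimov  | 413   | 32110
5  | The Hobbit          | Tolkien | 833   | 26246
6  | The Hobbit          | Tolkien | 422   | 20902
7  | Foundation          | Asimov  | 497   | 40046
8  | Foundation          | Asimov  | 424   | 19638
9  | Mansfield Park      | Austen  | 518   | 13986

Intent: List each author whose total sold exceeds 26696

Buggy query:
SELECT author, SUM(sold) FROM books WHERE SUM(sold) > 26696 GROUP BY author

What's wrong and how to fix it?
Bug: SUM(sold) is an aggregate, but WHERE filters rows before aggregation

Fix: Move the aggregate condition to a HAVING clause

Corrected query:
SELECT author, SUM(sold) FROM books GROUP BY author HAVING SUM(sold) > 26696

Result:
author  | SUM(sold)
--------+----------
Asimov  | 128402   
Austen  | 59400    
Tolkien | 69467    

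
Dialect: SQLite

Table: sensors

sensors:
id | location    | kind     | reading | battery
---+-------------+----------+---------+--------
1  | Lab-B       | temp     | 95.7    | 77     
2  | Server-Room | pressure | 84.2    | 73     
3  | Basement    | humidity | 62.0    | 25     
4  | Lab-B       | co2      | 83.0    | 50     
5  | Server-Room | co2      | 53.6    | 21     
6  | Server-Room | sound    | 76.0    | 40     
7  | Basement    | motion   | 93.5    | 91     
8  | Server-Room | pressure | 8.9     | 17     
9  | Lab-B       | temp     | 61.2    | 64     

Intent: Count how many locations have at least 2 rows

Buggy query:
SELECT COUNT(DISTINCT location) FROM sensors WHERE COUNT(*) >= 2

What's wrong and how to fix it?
Bug: COUNT(*) cannot appear in WHERE; the per-group count doesn't exist yet

Fix: Group first with HAVING COUNT(*) >= 2, then COUNT the resulting groups

Corrected query:
SELECT COUNT(*) FROM (SELECT location FROM sensors GROUP BY location HAVING COUNT(*) >= 2)

Result:
COUNT(*)
--------
3       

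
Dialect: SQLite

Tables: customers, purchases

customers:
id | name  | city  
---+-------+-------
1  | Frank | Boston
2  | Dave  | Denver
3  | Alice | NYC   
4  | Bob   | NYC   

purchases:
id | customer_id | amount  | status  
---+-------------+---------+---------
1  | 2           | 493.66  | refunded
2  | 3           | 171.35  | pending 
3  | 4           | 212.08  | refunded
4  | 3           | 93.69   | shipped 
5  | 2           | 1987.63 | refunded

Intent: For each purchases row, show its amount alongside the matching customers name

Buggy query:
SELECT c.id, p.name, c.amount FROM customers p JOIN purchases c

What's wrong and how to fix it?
Bug: Missing join condition: each purchases row is matched to all customers rows instead of just its own

Fix: Add ON c.customer_id = p.id to the JOIN

Corrected query:
SELECT c.id, p.name, c.amount FROM customers p JOIN purchases c ON c.customer_id = p.id

Result:
id | name  | amount 
---+-------+--------
1  | Dave  | 493.66 
2  | Alice | 171.35 
3  | Bob   | 212.08 
4  | Alice | 93.69  
5  | Dave  | 1987.63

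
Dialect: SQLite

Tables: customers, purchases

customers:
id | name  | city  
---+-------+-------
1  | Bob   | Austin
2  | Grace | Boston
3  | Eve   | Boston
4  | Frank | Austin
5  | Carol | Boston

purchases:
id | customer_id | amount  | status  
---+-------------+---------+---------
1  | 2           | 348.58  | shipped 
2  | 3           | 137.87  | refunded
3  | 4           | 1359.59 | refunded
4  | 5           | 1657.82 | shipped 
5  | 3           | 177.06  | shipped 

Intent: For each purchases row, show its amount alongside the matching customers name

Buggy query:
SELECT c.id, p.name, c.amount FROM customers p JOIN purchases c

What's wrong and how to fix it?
Bug: Missing join condition: each purchases row is matched to all customers rows instead of just its own

Fix: Add ON c.customer_id = p.id to the JOIN

Corrected query:
SELECT c.id, p.name, c.amount FROM customers p JOIN purchases c ON c.customer_id = p.id

Result:
id | name  | amount 
---+-------+--------
1  | Grace | 348.58 
2  | Eve   | 137.87 
3  | Frank | 1359.59
4  | Carol | 1657.82
5  | Eve   | 177.06 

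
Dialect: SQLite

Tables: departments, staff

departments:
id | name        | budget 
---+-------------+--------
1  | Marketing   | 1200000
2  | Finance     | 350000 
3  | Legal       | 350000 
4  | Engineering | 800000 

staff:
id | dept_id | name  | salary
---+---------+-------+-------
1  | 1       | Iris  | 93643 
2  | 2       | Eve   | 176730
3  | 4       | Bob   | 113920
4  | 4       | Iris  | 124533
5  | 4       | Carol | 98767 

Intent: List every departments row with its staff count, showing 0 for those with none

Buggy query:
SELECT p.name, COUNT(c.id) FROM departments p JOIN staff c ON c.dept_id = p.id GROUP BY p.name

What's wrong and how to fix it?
Bug: An inner join excludes parents with zero children

Fix: Switch to LEFT JOIN to retain unmatched parent rows

Corrected query:
SELECT p.name, COUNT(c.id) FROM departments p LEFT JOIN staff c ON c.dept_id = p.id GROUP BY p.name

Result:
name        | COUNT(c.id)
------------+------------
Engineering | 3          
Finance     | 1          
Legal       | 0          
Marketing   | 1          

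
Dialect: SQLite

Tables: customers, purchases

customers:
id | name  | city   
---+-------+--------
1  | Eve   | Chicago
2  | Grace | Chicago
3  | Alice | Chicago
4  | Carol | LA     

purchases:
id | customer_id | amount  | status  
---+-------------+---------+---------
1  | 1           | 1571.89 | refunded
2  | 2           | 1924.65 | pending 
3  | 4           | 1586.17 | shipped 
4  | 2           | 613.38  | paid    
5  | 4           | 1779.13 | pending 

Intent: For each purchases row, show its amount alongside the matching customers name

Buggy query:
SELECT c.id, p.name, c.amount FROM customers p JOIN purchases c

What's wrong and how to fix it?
Bug: JOIN with no ON clause produces a cartesian product; every purchases row pairs with every customers row

Fix: Specify the join condition linking the foreign key to the parent id

Corrected query:
SELECT c.id, p.name, c.amount FROM customers p JOIN purchases c ON c.customer_id = p.id

Result:
id | name  | amount 
---+-------+--------
1  | Eve   | 1571.89
2  | Grace | 1924.65
3  | Carol | 1586.17
4  | Grace | 613.38 
5  | Carol | 1779.13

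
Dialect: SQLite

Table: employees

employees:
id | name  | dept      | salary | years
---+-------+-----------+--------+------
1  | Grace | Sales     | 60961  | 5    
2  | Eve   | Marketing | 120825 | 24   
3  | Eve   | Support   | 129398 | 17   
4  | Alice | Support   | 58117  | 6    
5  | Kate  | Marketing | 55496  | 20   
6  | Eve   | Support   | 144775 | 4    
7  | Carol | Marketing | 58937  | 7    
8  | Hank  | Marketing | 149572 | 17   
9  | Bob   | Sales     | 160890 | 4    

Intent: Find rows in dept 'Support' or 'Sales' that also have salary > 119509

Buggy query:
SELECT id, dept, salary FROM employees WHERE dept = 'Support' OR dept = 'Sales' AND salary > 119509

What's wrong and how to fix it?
Bug: AND binds tighter than OR, so this parses as dept = 'Support' OR (dept = 'Sales' AND salary > 119509)

Fix: Group the OR with parentheses (or use IN), then AND the threshold

Corrected query:
SELECT id, dept, salary FROM employees WHERE (dept = 'Support' OR dept = 'Sales') AND salary > 119509

Result:
id | dept    | salary
---+---------+-------
3  | Support | 129398
6  | Support | 144775
9  | Sales   | 160890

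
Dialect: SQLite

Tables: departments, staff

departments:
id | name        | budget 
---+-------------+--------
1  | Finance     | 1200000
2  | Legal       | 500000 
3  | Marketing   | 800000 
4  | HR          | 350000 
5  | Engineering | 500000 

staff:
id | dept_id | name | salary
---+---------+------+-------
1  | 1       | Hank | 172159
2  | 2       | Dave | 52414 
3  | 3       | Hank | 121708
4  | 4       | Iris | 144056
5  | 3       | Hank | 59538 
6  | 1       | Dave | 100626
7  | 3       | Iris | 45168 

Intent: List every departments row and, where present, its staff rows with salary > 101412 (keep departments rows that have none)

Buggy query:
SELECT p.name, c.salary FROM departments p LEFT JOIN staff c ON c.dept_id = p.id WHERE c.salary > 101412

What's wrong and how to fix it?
Bug: Filtering c.salary in WHERE discards the NULL rows produced by LEFT JOIN, turning it into an inner join

Fix: Put 'c.salary > 101412' in the JOIN's ON clause instead of WHERE

Corrected query:
SELECT p.name, c.salary FROM departments p LEFT JOIN staff c ON c.dept_id = p.id AND c.salary > 101412

Result:
name        | salary
------------+-------
Finance     | 172159
Legal       | NULL  
Marketing   | 121708
HR          | 144056
Engineering | NULL  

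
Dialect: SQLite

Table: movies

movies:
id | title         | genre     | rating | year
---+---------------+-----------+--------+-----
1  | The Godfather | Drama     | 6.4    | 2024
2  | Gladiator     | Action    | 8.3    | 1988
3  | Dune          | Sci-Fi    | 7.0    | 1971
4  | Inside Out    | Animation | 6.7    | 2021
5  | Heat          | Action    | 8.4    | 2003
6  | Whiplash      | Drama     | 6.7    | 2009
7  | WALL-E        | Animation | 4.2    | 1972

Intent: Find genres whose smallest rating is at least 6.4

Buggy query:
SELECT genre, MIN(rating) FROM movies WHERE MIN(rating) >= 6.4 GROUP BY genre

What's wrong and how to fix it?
Bug: Aggregates like MIN are computed per group after WHERE runs

Fix: Use HAVING for the per-group MIN condition

Corrected query:
SELECT genre, MIN(rating) FROM movies GROUP BY genre HAVING MIN(rating) >= 6.4

Result:
genre  | MIN(rating)
-------+------------
Action | 8.3        
Drama  | 6.4        
Sci-Fi | 7          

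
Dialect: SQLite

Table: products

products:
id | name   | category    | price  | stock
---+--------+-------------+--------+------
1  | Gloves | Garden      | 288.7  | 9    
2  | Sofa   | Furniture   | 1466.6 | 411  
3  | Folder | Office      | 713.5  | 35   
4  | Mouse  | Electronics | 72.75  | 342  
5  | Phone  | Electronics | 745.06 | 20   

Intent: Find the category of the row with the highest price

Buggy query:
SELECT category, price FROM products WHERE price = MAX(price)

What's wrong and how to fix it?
Bug: MAX(price) is an aggregate and cannot be used directly in WHERE

Fix: Use a subquery: WHERE price = (SELECT MAX(price) FROM products)

Corrected query:
SELECT category, price FROM products WHERE price = (SELECT MAX(price) FROM products)

Result:
category  | price 
----------+-------
Furniture | 1466.6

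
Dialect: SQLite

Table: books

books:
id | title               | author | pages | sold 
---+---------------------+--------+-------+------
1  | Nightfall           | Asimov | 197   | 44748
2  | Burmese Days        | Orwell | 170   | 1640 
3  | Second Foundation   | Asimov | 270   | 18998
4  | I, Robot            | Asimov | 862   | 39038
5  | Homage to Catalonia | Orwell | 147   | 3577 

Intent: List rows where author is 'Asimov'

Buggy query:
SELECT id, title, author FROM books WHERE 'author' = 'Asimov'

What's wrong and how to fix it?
Bug: 'author' in single quotes is a string literal, not the column; the comparison is literal-vs-literal and never true

Fix: Reference the column as author without single quotes

Corrected query:
SELECT id, title, author FROM books WHERE author = 'Asimov'

Result:
id | title             | author
---+-------------------+-------
1  | Nightfall         | Asimov
3  | Second Foundation | Asimov
4  | I, Robot          | Asimov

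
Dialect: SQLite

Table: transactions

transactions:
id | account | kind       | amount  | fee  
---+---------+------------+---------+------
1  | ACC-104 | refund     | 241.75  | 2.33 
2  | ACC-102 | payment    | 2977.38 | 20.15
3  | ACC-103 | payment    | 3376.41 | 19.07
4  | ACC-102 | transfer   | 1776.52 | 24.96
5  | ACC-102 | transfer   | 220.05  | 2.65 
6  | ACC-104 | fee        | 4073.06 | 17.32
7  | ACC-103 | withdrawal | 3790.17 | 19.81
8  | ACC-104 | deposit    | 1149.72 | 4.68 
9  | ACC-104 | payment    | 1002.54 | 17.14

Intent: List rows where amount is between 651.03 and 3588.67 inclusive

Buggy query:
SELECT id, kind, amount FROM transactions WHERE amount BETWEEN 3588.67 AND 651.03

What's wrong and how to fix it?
Bug: BETWEEN expects the lower bound first; with 3588.67 AND 651.03 the range is empty

Fix: Write BETWEEN 651.03 AND 3588.67

Corrected query:
SELECT id, kind, amount FROM transactions WHERE amount BETWEEN 651.03 AND 3588.67

Result:
id | kind     | amount 
---+----------+--------
2  | payment  | 2977.38
3  | payment  | 3376.41
4  | transfer | 1776.52
8  | deposit  | 1149.72
9  | payment  | 1002.54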